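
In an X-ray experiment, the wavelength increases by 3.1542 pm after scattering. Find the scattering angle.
107.46°

From the Compton formula Δλ = λ_C(1 - cos θ), we can solve for θ:

cos θ = 1 - Δλ/λ_C

Given:
- Δλ = 3.1542 pm
- λ_C = h/(m_e·c) ≈ 2.42631024 pm

cos θ = 1 - 3.1542/2.42631024
cos θ = 1 - 1.299999
cos θ = -0.299999

θ = arccos(-0.299999)
θ = 107.46°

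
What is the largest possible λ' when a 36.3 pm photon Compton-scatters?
41.1526 pm (at θ = 180°)

The Compton shift is Δλ = λ_C(1 − cos θ).

Since cos θ ranges from −1 to 1, the factor (1 − cos θ) ranges from 0 to 2; the maximum shift occurs at θ = 180° (backscattering):
Δλ_max = 2λ_C = 2 × 2.4263 pm = 4.8526 pm

Maximum scattered wavelength:
λ'_max = λ₀ + Δλ_max = 36.3 + 4.8526 = 41.1526 pm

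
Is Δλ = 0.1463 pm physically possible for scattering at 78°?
No, inconsistent

Calculate the expected shift for θ = 78°:

Δλ_expected = λ_C(1 - cos(78°))
Δλ_expected = 2.4263 × (1 - cos(78°))
Δλ_expected = 2.4263 × 0.7921
Δλ_expected = 1.9219 pm

Given shift: 0.1463 pm
Expected shift: 1.9219 pm
Difference: 1.7755 pm

The values do not match. The given shift corresponds to θ ≈ 20.0°, not 78°.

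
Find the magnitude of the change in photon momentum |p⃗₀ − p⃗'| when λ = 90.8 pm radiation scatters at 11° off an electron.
1.3985e-24 kg·m/s

Photon momentum magnitude is p = h/λ.

Initial momentum:
p₀ = h/λ = 6.6261e-34/9.0800e-11 = 7.2974e-24 kg·m/s

After scattering:
λ' = λ + Δλ = 90.8 + 0.0446 = 90.8446 pm
p' = h/λ' = 6.6261e-34/9.0845e-11 = 7.2939e-24 kg·m/s

Momentum is a vector; the scattered photon's direction makes angle θ = 11° with the incident direction. The magnitude of the vector change Δp⃗ = p⃗₀ − p⃗' is found from the law of cosines:
|Δp⃗|² = p₀² + p'² − 2p₀p'cos θ
|Δp⃗|² = (7.2974e-24)² + (7.2939e-24)² − 2·7.2974e-24·7.2939e-24·cos(11°)
|Δp⃗| = 1.3985e-24 kg·m/s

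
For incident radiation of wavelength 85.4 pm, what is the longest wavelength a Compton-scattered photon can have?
90.2526 pm (at θ = 180°)

The Compton shift is Δλ = λ_C(1 − cos θ).

Since cos θ ranges from −1 to 1, the factor (1 − cos θ) ranges from 0 to 2; the maximum shift occurs at θ = 180° (backscattering):
Δλ_max = 2λ_C = 2 × 2.4263 pm = 4.8526 pm

Maximum scattered wavelength:
λ'_max = λ₀ + Δλ_max = 85.4 + 4.8526 = 90.2526 pm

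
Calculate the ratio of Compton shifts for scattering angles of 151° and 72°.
151° produces the larger shift by a factor of 2.713

Calculate both shifts using Δλ = λ_C(1 - cos θ):

For θ₁ = 72°:
Δλ₁ = 2.4263 × (1 - cos(72°))
Δλ₁ = 2.4263 × 0.6910
Δλ₁ = 1.6765 pm

For θ₂ = 151°:
Δλ₂ = 2.4263 × (1 - cos(151°))
Δλ₂ = 2.4263 × 1.8746
Δλ₂ = 4.5484 pm

The 151° angle produces the larger shift.
Ratio: 4.5484/1.6765 = 2.713

(Intermediate values are shown rounded; full precision is carried through to the final answer.)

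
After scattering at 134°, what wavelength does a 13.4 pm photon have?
17.5118 pm

Using the Compton scattering formula:
λ' = λ + Δλ = λ + λ_C(1 - cos θ)

Given:
- Initial wavelength λ = 13.4 pm
- Scattering angle θ = 134°
- Compton wavelength λ_C ≈ 2.4263 pm

Calculate the shift:
Δλ = 2.4263 × (1 - cos(134°))
Δλ = 2.4263 × 1.6947
Δλ = 4.1118 pm

Final wavelength:
λ' = 13.4 + 4.1118 = 17.5118 pm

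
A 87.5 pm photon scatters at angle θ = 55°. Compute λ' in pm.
88.5346 pm

Using the Compton scattering formula:
λ' = λ + Δλ = λ + λ_C(1 - cos θ)

Given:
- Initial wavelength λ = 87.5 pm
- Scattering angle θ = 55°
- Compton wavelength λ_C ≈ 2.4263 pm

Calculate the shift:
Δλ = 2.4263 × (1 - cos(55°))
Δλ = 2.4263 × 0.4264
Δλ = 1.0346 pm

Final wavelength:
λ' = 87.5 + 1.0346 = 88.5346 pm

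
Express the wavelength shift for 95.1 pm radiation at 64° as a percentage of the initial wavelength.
1.4329%

Calculate the Compton shift:
Δλ = λ_C(1 - cos(64°))
Δλ = 2.4263 × (1 - cos(64°))
Δλ = 2.4263 × 0.5616
Δλ = 1.3627 pm

Percentage change:
(Δλ/λ₀) × 100 = (1.3627/95.1) × 100
= 1.4329%

(Intermediate values are shown rounded; full precision is carried through to the final answer.)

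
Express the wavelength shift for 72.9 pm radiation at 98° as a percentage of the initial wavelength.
3.7915%

Calculate the Compton shift:
Δλ = λ_C(1 - cos(98°))
Δλ = 2.4263 × (1 - cos(98°))
Δλ = 2.4263 × 1.1392
Δλ = 2.7640 pm

Percentage change:
(Δλ/λ₀) × 100 = (2.7640/72.9) × 100
= 3.7915%

(Intermediate values are shown rounded; full precision is carried through to the final answer.)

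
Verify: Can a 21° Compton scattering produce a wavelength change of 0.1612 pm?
Yes, consistent

Calculate the expected shift for θ = 21°:

Δλ_expected = λ_C(1 - cos(21°))
Δλ_expected = 2.4263 × (1 - cos(21°))
Δλ_expected = 2.4263 × 0.0664
Δλ_expected = 0.1612 pm

Given shift: 0.1612 pm
Expected shift: 0.1612 pm
Difference: 0.0000 pm

The values match. This is consistent with Compton scattering at the stated angle.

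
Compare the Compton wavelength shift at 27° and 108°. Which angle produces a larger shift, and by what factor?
108° produces the larger shift by a factor of 12.010

Calculate both shifts using Δλ = λ_C(1 - cos θ):

For θ₁ = 27°:
Δλ₁ = 2.4263 × (1 - cos(27°))
Δλ₁ = 2.4263 × 0.1090
Δλ₁ = 0.2645 pm

For θ₂ = 108°:
Δλ₂ = 2.4263 × (1 - cos(108°))
Δλ₂ = 2.4263 × 1.3090
Δλ₂ = 3.1761 pm

The 108° angle produces the larger shift.
Ratio: 3.1761/0.2645 = 12.010

(Intermediate values are shown rounded; full precision is carried through to the final answer.)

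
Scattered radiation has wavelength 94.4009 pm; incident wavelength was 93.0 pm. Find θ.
65.00°

First find the wavelength shift:
Δλ = λ' - λ = 94.4009 - 93.0 = 1.4009 pm

Using Δλ = λ_C(1 - cos θ), with λ_C = h/(m_e·c) ≈ 2.42631024 pm:
cos θ = 1 - Δλ/λ_C
cos θ = 1 - 1.4009/2.42631024
cos θ = 0.422621

θ = arccos(0.422621)
θ = 65.00°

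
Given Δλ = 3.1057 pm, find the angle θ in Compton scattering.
106.26°

From the Compton formula Δλ = λ_C(1 - cos θ), we can solve for θ:

cos θ = 1 - Δλ/λ_C

Given:
- Δλ = 3.1057 pm
- λ_C = h/(m_e·c) ≈ 2.42631024 pm

cos θ = 1 - 3.1057/2.42631024
cos θ = 1 - 1.280009
cos θ = -0.280009

θ = arccos(-0.280009)
θ = 106.26°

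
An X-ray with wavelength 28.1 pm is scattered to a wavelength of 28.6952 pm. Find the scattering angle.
41.00°

First find the wavelength shift:
Δλ = λ' - λ = 28.6952 - 28.1 = 0.5952 pm

Using Δλ = λ_C(1 - cos θ), with λ_C = h/(m_e·c) ≈ 2.42631024 pm:
cos θ = 1 - Δλ/λ_C
cos θ = 1 - 0.5952/2.42631024
cos θ = 0.754689

θ = arccos(0.754689)
θ = 41.00°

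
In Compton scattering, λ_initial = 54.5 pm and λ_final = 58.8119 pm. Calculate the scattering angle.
141.00°

First find the wavelength shift:
Δλ = λ' - λ = 58.8119 - 54.5 = 4.3119 pm

Using Δλ = λ_C(1 - cos θ), with λ_C = h/(m_e·c) ≈ 2.42631024 pm:
cos θ = 1 - Δλ/λ_C
cos θ = 1 - 4.3119/2.42631024
cos θ = -0.777143

θ = arccos(-0.777143)
θ = 141.00°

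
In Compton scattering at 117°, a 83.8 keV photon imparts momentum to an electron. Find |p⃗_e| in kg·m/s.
6.9166e-23 kg·m/s

The electron is initially at rest, so by conservation of momentum:
p⃗_e = p⃗₀ − p⃗'  (incident photon momentum minus scattered photon momentum)

Photon momentum magnitudes (p = h/λ = E/c):
λ₀ = hc/E₀ = 14.7953 pm → p₀ = h/λ₀ = 4.4785e-23 kg·m/s
Δλ = λ_C(1 − cos 117°) = 3.5278 pm
λ' = 18.3231 pm → p' = h/λ' = 3.6162e-23 kg·m/s

The scattered photon makes angle θ = 117° with the incident direction, so by the law of cosines:
|p⃗_e|² = p₀² + p'² − 2p₀p'cos θ
|p⃗_e|² = (4.4785e-23)² + (3.6162e-23)² − 2·4.4785e-23·3.6162e-23·cos(117°)
|p⃗_e| = 6.9166e-23 kg·m/s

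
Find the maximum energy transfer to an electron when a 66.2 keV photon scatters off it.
13.6228 keV

Maximum energy transfer occurs at θ = 180° (backscattering).

Initial photon: E₀ = 66.2 keV → λ₀ = 18.7287 pm

Maximum Compton shift (at 180°):
Δλ_max = 2λ_C = 2 × 2.4263 = 4.8526 pm

Final wavelength:
λ' = 18.7287 + 4.8526 = 23.5814 pm

Minimum photon energy (maximum energy to electron):
E'_min = hc/λ' = 52.5772 keV

Maximum electron kinetic energy:
K_max = E₀ - E'_min = 66.2000 - 52.5772 = 13.6228 keV

(Intermediate values are shown rounded; full precision is carried through to the final answer.)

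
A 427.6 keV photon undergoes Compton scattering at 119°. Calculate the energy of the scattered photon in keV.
190.6820 keV

First convert energy to wavelength:
λ = hc/E, with hc ≈ 1239.842 keV·pm (i.e. 1239.842 eV·nm)

For E = 427.6 keV = 427600 eV:
λ = 1239.842 keV·pm / 427.6 keV
λ = 2.8995 pm

Calculate the Compton shift:
Δλ = λ_C(1 - cos(119°)) = 2.4263 × 1.4848
Δλ = 3.6026 pm

Final wavelength:
λ' = 2.8995 + 3.6026 = 6.5021 pm

Final energy:
E' = hc/λ' = 1239.842 / 6.5021 = 190.6820 keV

(Intermediate values are shown rounded; full precision is carried through to the final answer.)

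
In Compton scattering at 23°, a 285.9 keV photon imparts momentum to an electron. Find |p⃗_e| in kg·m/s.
5.9967e-23 kg·m/s

The electron is initially at rest, so by conservation of momentum:
p⃗_e = p⃗₀ − p⃗'  (incident photon momentum minus scattered photon momentum)

Photon momentum magnitudes (p = h/λ = E/c):
λ₀ = hc/E₀ = 4.3366 pm → p₀ = h/λ₀ = 1.5279e-22 kg·m/s
Δλ = λ_C(1 − cos 23°) = 0.1929 pm
λ' = 4.5295 pm → p' = h/λ' = 1.4629e-22 kg·m/s

The scattered photon makes angle θ = 23° with the incident direction, so by the law of cosines:
|p⃗_e|² = p₀² + p'² − 2p₀p'cos θ
|p⃗_e|² = (1.5279e-22)² + (1.4629e-22)² − 2·1.5279e-22·1.4629e-22·cos(23°)
|p⃗_e| = 5.9967e-23 kg·m/s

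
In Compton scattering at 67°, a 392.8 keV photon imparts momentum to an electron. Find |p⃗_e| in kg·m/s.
2.0262e-22 kg·m/s

The electron is initially at rest, so by conservation of momentum:
p⃗_e = p⃗₀ − p⃗'  (incident photon momentum minus scattered photon momentum)

Photon momentum magnitudes (p = h/λ = E/c):
λ₀ = hc/E₀ = 3.1564 pm → p₀ = h/λ₀ = 2.0992e-22 kg·m/s
Δλ = λ_C(1 − cos 67°) = 1.4783 pm
λ' = 4.6347 pm → p' = h/λ' = 1.4297e-22 kg·m/s

The scattered photon makes angle θ = 67° with the incident direction, so by the law of cosines:
|p⃗_e|² = p₀² + p'² − 2p₀p'cos θ
|p⃗_e|² = (2.0992e-22)² + (1.4297e-22)² − 2·2.0992e-22·1.4297e-22·cos(67°)
|p⃗_e| = 2.0262e-22 kg·m/s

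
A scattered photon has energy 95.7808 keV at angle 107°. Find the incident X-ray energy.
126.3999 keV

Convert final energy to wavelength (hc ≈ 1239.842 keV·pm):
λ' = hc/E' = 1239.842 / 95.7808 = 12.9446 pm

Calculate the Compton shift:
Δλ = λ_C(1 - cos(107°))
Δλ = 2.4263 × (1 - cos(107°))
Δλ = 3.1357 pm

Initial wavelength:
λ = λ' - Δλ = 12.9446 - 3.1357 = 9.8089 pm

Initial energy:
E = hc/λ = 1239.842 / 9.8089 = 126.3999 keV

(Intermediate values are shown rounded; full precision is carried through to the final answer.)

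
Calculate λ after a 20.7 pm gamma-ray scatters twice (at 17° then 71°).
22.4424 pm

Apply Compton shift twice:

First scattering at θ₁ = 17°:
Δλ₁ = λ_C(1 - cos(17°))
Δλ₁ = 2.4263 × 0.0437
Δλ₁ = 0.1060 pm

After first scattering:
λ₁ = 20.7 + 0.1060 = 20.8060 pm

Second scattering at θ₂ = 71°:
Δλ₂ = λ_C(1 - cos(71°))
Δλ₂ = 2.4263 × 0.6744
Δλ₂ = 1.6364 pm

Final wavelength:
λ₂ = 20.8060 + 1.6364 = 22.4424 pm

Total shift: Δλ_total = 0.1060 + 1.6364 = 1.7424 pm

(Intermediate values are shown rounded; full precision is carried through to the final answer.)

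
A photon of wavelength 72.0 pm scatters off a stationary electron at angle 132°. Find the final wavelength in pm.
76.0498 pm

Using the Compton scattering formula:
λ' = λ + Δλ = λ + λ_C(1 - cos θ)

Given:
- Initial wavelength λ = 72.0 pm
- Scattering angle θ = 132°
- Compton wavelength λ_C ≈ 2.4263 pm

Calculate the shift:
Δλ = 2.4263 × (1 - cos(132°))
Δλ = 2.4263 × 1.6691
Δλ = 4.0498 pm

Final wavelength:
λ' = 72.0 + 4.0498 = 76.0498 pm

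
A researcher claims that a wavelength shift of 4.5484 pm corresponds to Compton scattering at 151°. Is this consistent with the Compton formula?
Yes, consistent

Calculate the expected shift for θ = 151°:

Δλ_expected = λ_C(1 - cos(151°))
Δλ_expected = 2.4263 × (1 - cos(151°))
Δλ_expected = 2.4263 × 1.8746
Δλ_expected = 4.5484 pm

Given shift: 4.5484 pm
Expected shift: 4.5484 pm
Difference: 0.0000 pm

The values match. This is consistent with Compton scattering at the stated angle.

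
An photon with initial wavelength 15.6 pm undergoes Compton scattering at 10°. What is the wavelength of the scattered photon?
15.6369 pm

Using the Compton scattering formula:
λ' = λ + Δλ = λ + λ_C(1 - cos θ)

Given:
- Initial wavelength λ = 15.6 pm
- Scattering angle θ = 10°
- Compton wavelength λ_C ≈ 2.4263 pm

Calculate the shift:
Δλ = 2.4263 × (1 - cos(10°))
Δλ = 2.4263 × 0.0152
Δλ = 0.0369 pm

Final wavelength:
λ' = 15.6 + 0.0369 = 15.6369 pm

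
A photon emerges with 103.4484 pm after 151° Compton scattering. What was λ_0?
98.9000 pm

From λ' = λ + Δλ, we have λ = λ' - Δλ

First calculate the Compton shift:
Δλ = λ_C(1 - cos θ)
Δλ = 2.4263 × (1 - cos(151°))
Δλ = 2.4263 × 1.8746
Δλ = 4.5484 pm

Initial wavelength:
λ = λ' - Δλ
λ = 103.4484 - 4.5484
λ = 98.9000 pm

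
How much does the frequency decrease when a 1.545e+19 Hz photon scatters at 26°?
1.931e+17 Hz (decrease)

Convert frequency to wavelength (c = 299792458 m/s):
λ₀ = c/f₀ = 299792458/1.545e+19 = 1.9404043e-11 m = 19.4040 pm

Calculate Compton shift:
Δλ = λ_C(1 - cos(26°)) = 0.2456 pm

Final wavelength:
λ' = λ₀ + Δλ = 19.4040 + 0.2456 = 19.6496 pm

Final frequency:
f' = c/λ' = 299792458/1.9649600e-11 = 1.5256924e+19 Hz

Frequency shift (decrease):
Δf = f₀ - f' = 1.545e+19 - 1.5256924e+19 = 1.931e+17 Hz

(Intermediate values are shown rounded; full precision is carried through to the final answer.)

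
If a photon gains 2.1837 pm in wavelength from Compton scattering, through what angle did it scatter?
84.26°

From the Compton formula Δλ = λ_C(1 - cos θ), we can solve for θ:

cos θ = 1 - Δλ/λ_C

Given:
- Δλ = 2.1837 pm
- λ_C = h/(m_e·c) ≈ 2.42631024 pm

cos θ = 1 - 2.1837/2.42631024
cos θ = 1 - 0.900009
cos θ = 0.099991

θ = arccos(0.099991)
θ = 84.26°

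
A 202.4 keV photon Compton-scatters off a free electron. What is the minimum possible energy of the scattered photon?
112.9355 keV (at θ = 180°)

The scattered photon has minimum energy when its wavelength is maximum, i.e., when the Compton shift Δλ = λ_C(1 − cos θ) is maximum. This occurs at θ = 180° (backscattering), giving Δλ_max = 2λ_C = 4.8526 pm.

Initial wavelength: λ₀ = hc/E₀ = 6.1257 pm
Maximum final wavelength: λ'_max = λ₀ + 2λ_C = 6.1257 + 4.8526 = 10.9783 pm
Minimum final energy: E'_min = hc/λ'_max = 112.9355 keV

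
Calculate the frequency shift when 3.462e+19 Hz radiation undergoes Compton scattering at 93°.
7.883e+18 Hz (decrease)

Convert frequency to wavelength (c = 299792458 m/s):
λ₀ = c/f₀ = 299792458/3.462e+19 = 8.6595164e-12 m = 8.6595 pm

Calculate Compton shift:
Δλ = λ_C(1 - cos(93°)) = 2.5533 pm

Final wavelength:
λ' = λ₀ + Δλ = 8.6595 + 2.5533 = 11.2128 pm

Final frequency:
f' = c/λ' = 299792458/1.1212810e-11 = 2.6736604e+19 Hz

Frequency shift (decrease):
Δf = f₀ - f' = 3.462e+19 - 2.6736604e+19 = 7.883e+18 Hz

(Intermediate values are shown rounded; full precision is carried through to the final answer.)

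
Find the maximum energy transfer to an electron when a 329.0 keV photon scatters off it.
185.1858 keV

Maximum energy transfer occurs at θ = 180° (backscattering).

Initial photon: E₀ = 329.0 keV → λ₀ = 3.7685 pm

Maximum Compton shift (at 180°):
Δλ_max = 2λ_C = 2 × 2.4263 = 4.8526 pm

Final wavelength:
λ' = 3.7685 + 4.8526 = 8.6211 pm

Minimum photon energy (maximum energy to electron):
E'_min = hc/λ' = 143.8142 keV

Maximum electron kinetic energy:
K_max = E₀ - E'_min = 329.0000 - 143.8142 = 185.1858 keV

(Intermediate values are shown rounded; full precision is carried through to the final answer.)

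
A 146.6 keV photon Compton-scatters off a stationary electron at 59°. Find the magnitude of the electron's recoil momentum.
7.2925e-23 kg·m/s

The electron is initially at rest, so by conservation of momentum:
p⃗_e = p⃗₀ − p⃗'  (incident photon momentum minus scattered photon momentum)

Photon momentum magnitudes (p = h/λ = E/c):
λ₀ = hc/E₀ = 8.4573 pm → p₀ = h/λ₀ = 7.8347e-23 kg·m/s
Δλ = λ_C(1 − cos 59°) = 1.1767 pm
λ' = 9.6340 pm → p' = h/λ' = 6.8778e-23 kg·m/s

The scattered photon makes angle θ = 59° with the incident direction, so by the law of cosines:
|p⃗_e|² = p₀² + p'² − 2p₀p'cos θ
|p⃗_e|² = (7.8347e-23)² + (6.8778e-23)² − 2·7.8347e-23·6.8778e-23·cos(59°)
|p⃗_e| = 7.2925e-23 kg·m/s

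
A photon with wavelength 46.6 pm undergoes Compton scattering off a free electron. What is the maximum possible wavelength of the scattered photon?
51.4526 pm (at θ = 180°)

The Compton shift is Δλ = λ_C(1 − cos θ).

Since cos θ ranges from −1 to 1, the factor (1 − cos θ) ranges from 0 to 2; the maximum shift occurs at θ = 180° (backscattering):
Δλ_max = 2λ_C = 2 × 2.4263 pm = 4.8526 pm

Maximum scattered wavelength:
λ'_max = λ₀ + Δλ_max = 46.6 + 4.8526 = 51.4526 pm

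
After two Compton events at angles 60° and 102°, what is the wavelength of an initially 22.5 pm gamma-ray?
26.6439 pm

Apply Compton shift twice:

First scattering at θ₁ = 60°:
Δλ₁ = λ_C(1 - cos(60°))
Δλ₁ = 2.4263 × 0.5000
Δλ₁ = 1.2132 pm

After first scattering:
λ₁ = 22.5 + 1.2132 = 23.7132 pm

Second scattering at θ₂ = 102°:
Δλ₂ = λ_C(1 - cos(102°))
Δλ₂ = 2.4263 × 1.2079
Δλ₂ = 2.9308 pm

Final wavelength:
λ₂ = 23.7132 + 2.9308 = 26.6439 pm

Total shift: Δλ_total = 1.2132 + 2.9308 = 4.1439 pm

(Intermediate values are shown rounded; full precision is carried through to the final answer.)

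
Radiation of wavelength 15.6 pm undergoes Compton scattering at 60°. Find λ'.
16.8132 pm

Using the Compton formula: λ' = λ + λ_C(1 − cos θ)

For θ = 60°, cos θ = 1/2 (exact) = 0.5000, so:
1 − cos 60° = 1 − (1/2) = 0.5000

Δλ = λ_C × 0.5000 = 2.4263 × 0.5000 = 1.2132 pm

λ' = 15.6 + 1.2132 = 16.8132 pm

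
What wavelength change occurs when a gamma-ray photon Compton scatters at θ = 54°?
1.0002 pm

Using the Compton scattering formula:
Δλ = λ_C(1 - cos θ)

where λ_C = h/(m_e·c) ≈ 2.4263 pm is the Compton wavelength of an electron.

For θ = 54°:
cos(54°) = 0.5878
1 - cos(54°) = 0.4122

Δλ = 2.4263 × 0.4122
Δλ = 1.0002 pm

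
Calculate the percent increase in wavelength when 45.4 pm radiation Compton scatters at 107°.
6.9068%

Calculate the Compton shift:
Δλ = λ_C(1 - cos(107°))
Δλ = 2.4263 × (1 - cos(107°))
Δλ = 2.4263 × 1.2924
Δλ = 3.1357 pm

Percentage change:
(Δλ/λ₀) × 100 = (3.1357/45.4) × 100
= 6.9068%

(Intermediate values are shown rounded; full precision is carried through to the final answer.)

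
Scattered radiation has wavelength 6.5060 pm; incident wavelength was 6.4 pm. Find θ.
17.00°

First find the wavelength shift:
Δλ = λ' - λ = 6.5060 - 6.4 = 0.1060 pm

Using Δλ = λ_C(1 - cos θ), with λ_C = h/(m_e·c) ≈ 2.42631024 pm:
cos θ = 1 - Δλ/λ_C
cos θ = 1 - 0.1060/2.42631024
cos θ = 0.956312

θ = arccos(0.956312)
θ = 17.00°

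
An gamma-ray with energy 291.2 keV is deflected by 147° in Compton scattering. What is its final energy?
142.2019 keV

First convert energy to wavelength:
λ = hc/E, with hc ≈ 1239.842 keV·pm (i.e. 1239.842 eV·nm)

For E = 291.2 keV = 291200 eV:
λ = 1239.842 keV·pm / 291.2 keV
λ = 4.2577 pm

Calculate the Compton shift:
Δλ = λ_C(1 - cos(147°)) = 2.4263 × 1.8387
Δλ = 4.4612 pm

Final wavelength:
λ' = 4.2577 + 4.4612 = 8.7189 pm

Final energy:
E' = hc/λ' = 1239.842 / 8.7189 = 142.2019 keV

(Intermediate values are shown rounded; full precision is carried through to the final answer.)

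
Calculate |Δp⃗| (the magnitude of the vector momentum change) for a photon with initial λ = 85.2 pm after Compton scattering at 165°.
1.5012e-23 kg·m/s

Photon momentum magnitude is p = h/λ.

Initial momentum:
p₀ = h/λ = 6.6261e-34/8.5200e-11 = 7.7771e-24 kg·m/s

After scattering:
λ' = λ + Δλ = 85.2 + 4.7699 = 89.9699 pm
p' = h/λ' = 6.6261e-34/8.9970e-11 = 7.3648e-24 kg·m/s

Momentum is a vector; the scattered photon's direction makes angle θ = 165° with the incident direction. The magnitude of the vector change Δp⃗ = p⃗₀ − p⃗' is found from the law of cosines:
|Δp⃗|² = p₀² + p'² − 2p₀p'cos θ
|Δp⃗|² = (7.7771e-24)² + (7.3648e-24)² − 2·7.7771e-24·7.3648e-24·cos(165°)
|Δp⃗| = 1.5012e-23 kg·m/s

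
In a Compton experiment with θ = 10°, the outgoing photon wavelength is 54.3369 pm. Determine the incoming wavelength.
54.3000 pm

From λ' = λ + Δλ, we have λ = λ' - Δλ

First calculate the Compton shift:
Δλ = λ_C(1 - cos θ)
Δλ = 2.4263 × (1 - cos(10°))
Δλ = 2.4263 × 0.0152
Δλ = 0.0369 pm

Initial wavelength:
λ = λ' - Δλ
λ = 54.3369 - 0.0369
λ = 54.3000 pm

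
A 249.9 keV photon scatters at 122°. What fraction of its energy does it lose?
0.4280 (or 42.80%)

Calculate initial and final photon energies:

Initial: E₀ = 249.9 keV → λ₀ = 4.9614 pm
Compton shift: Δλ = 3.7121 pm
Final wavelength: λ' = 8.6734 pm
Final energy: E' = 142.9474 keV

Fractional energy loss:
(E₀ - E')/E₀ = (249.9000 - 142.9474)/249.9000
= 106.9526/249.9000
= 0.4280
= 42.80%

(Intermediate values are shown rounded; full precision is carried through to the final answer.)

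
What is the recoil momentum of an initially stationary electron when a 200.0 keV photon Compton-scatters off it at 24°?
4.3852e-23 kg·m/s

The electron is initially at rest, so by conservation of momentum:
p⃗_e = p⃗₀ − p⃗'  (incident photon momentum minus scattered photon momentum)

Photon momentum magnitudes (p = h/λ = E/c):
λ₀ = hc/E₀ = 6.1992 pm → p₀ = h/λ₀ = 1.0689e-22 kg·m/s
Δλ = λ_C(1 − cos 24°) = 0.2098 pm
λ' = 6.4090 pm → p' = h/λ' = 1.0339e-22 kg·m/s

The scattered photon makes angle θ = 24° with the incident direction, so by the law of cosines:
|p⃗_e|² = p₀² + p'² − 2p₀p'cos θ
|p⃗_e|² = (1.0689e-22)² + (1.0339e-22)² − 2·1.0689e-22·1.0339e-22·cos(24°)
|p⃗_e| = 4.3852e-23 kg·m/s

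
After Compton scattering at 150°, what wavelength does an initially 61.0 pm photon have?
65.5276 pm

Using the Compton formula: λ' = λ + λ_C(1 − cos θ)

For θ = 150°, cos θ = -√3/2 (exact) ≈ -0.8660, so:
1 − cos 150° = 1 − (-√3/2) ≈ 1.8660

Δλ = λ_C × 1.8660 = 2.4263 × 1.8660 = 4.5276 pm

λ' = 61.0 + 4.5276 = 65.5276 pm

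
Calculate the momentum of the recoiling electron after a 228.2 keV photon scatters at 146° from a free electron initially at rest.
1.8153e-22 kg·m/s

The electron is initially at rest, so by conservation of momentum:
p⃗_e = p⃗₀ − p⃗'  (incident photon momentum minus scattered photon momentum)

Photon momentum magnitudes (p = h/λ = E/c):
λ₀ = hc/E₀ = 5.4331 pm → p₀ = h/λ₀ = 1.2196e-22 kg·m/s
Δλ = λ_C(1 − cos 146°) = 4.4378 pm
λ' = 9.8710 pm → p' = h/λ' = 6.7127e-23 kg·m/s

The scattered photon makes angle θ = 146° with the incident direction, so by the law of cosines:
|p⃗_e|² = p₀² + p'² − 2p₀p'cos θ
|p⃗_e|² = (1.2196e-22)² + (6.7127e-23)² − 2·1.2196e-22·6.7127e-23·cos(146°)
|p⃗_e| = 1.8153e-22 kg·m/s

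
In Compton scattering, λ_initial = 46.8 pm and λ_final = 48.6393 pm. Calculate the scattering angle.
76.00°

First find the wavelength shift:
Δλ = λ' - λ = 48.6393 - 46.8 = 1.8393 pm

Using Δλ = λ_C(1 - cos θ), with λ_C = h/(m_e·c) ≈ 2.42631024 pm:
cos θ = 1 - Δλ/λ_C
cos θ = 1 - 1.8393/2.42631024
cos θ = 0.241935

θ = arccos(0.241935)
θ = 76.00°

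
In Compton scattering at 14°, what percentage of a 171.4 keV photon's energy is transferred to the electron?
0.0099 (or 0.99%)

Calculate initial and final photon energies:

Initial: E₀ = 171.4 keV → λ₀ = 7.2336 pm
Compton shift: Δλ = 0.0721 pm
Final wavelength: λ' = 7.3057 pm
Final energy: E' = 169.7091 keV

Fractional energy loss:
(E₀ - E')/E₀ = (171.4000 - 169.7091)/171.4000
= 1.6909/171.4000
= 0.0099
= 0.99%

(Intermediate values are shown rounded; full precision is carried through to the final answer.)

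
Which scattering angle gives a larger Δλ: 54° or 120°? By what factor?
120° produces the larger shift by a factor of 3.639

Calculate both shifts using Δλ = λ_C(1 - cos θ):

For θ₁ = 54°:
Δλ₁ = 2.4263 × (1 - cos(54°))
Δλ₁ = 2.4263 × 0.4122
Δλ₁ = 1.0002 pm

For θ₂ = 120°:
Δλ₂ = 2.4263 × (1 - cos(120°))
Δλ₂ = 2.4263 × 1.5000
Δλ₂ = 3.6395 pm

The 120° angle produces the larger shift.
Ratio: 3.6395/1.0002 = 3.639

(Intermediate values are shown rounded; full precision is carried through to the final answer.)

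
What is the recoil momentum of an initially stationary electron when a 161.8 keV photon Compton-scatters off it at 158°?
1.3774e-22 kg·m/s

The electron is initially at rest, so by conservation of momentum:
p⃗_e = p⃗₀ − p⃗'  (incident photon momentum minus scattered photon momentum)

Photon momentum magnitudes (p = h/λ = E/c):
λ₀ = hc/E₀ = 7.6628 pm → p₀ = h/λ₀ = 8.6471e-23 kg·m/s
Δλ = λ_C(1 − cos 158°) = 4.6759 pm
λ' = 12.3388 pm → p' = h/λ' = 5.3701e-23 kg·m/s

The scattered photon makes angle θ = 158° with the incident direction, so by the law of cosines:
|p⃗_e|² = p₀² + p'² − 2p₀p'cos θ
|p⃗_e|² = (8.6471e-23)² + (5.3701e-23)² − 2·8.6471e-23·5.3701e-23·cos(158°)
|p⃗_e| = 1.3774e-22 kg·m/s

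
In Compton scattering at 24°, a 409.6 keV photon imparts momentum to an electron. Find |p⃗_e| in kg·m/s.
8.9161e-23 kg·m/s

The electron is initially at rest, so by conservation of momentum:
p⃗_e = p⃗₀ − p⃗'  (incident photon momentum minus scattered photon momentum)

Photon momentum magnitudes (p = h/λ = E/c):
λ₀ = hc/E₀ = 3.0270 pm → p₀ = h/λ₀ = 2.1890e-22 kg·m/s
Δλ = λ_C(1 − cos 24°) = 0.2098 pm
λ' = 3.2367 pm → p' = h/λ' = 2.0472e-22 kg·m/s

The scattered photon makes angle θ = 24° with the incident direction, so by the law of cosines:
|p⃗_e|² = p₀² + p'² − 2p₀p'cos θ
|p⃗_e|² = (2.1890e-22)² + (2.0472e-22)² − 2·2.1890e-22·2.0472e-22·cos(24°)
|p⃗_e| = 8.9161e-23 kg·m/s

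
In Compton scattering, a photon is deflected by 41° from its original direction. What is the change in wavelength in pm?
0.5952 pm

Using the Compton scattering formula:
Δλ = λ_C(1 - cos θ)

where λ_C = h/(m_e·c) ≈ 2.4263 pm is the Compton wavelength of an electron.

For θ = 41°:
cos(41°) = 0.7547
1 - cos(41°) = 0.2453

Δλ = 2.4263 × 0.2453
Δλ = 0.5952 pm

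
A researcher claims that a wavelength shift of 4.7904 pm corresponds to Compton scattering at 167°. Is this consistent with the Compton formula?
Yes, consistent

Calculate the expected shift for θ = 167°:

Δλ_expected = λ_C(1 - cos(167°))
Δλ_expected = 2.4263 × (1 - cos(167°))
Δλ_expected = 2.4263 × 1.9744
Δλ_expected = 4.7904 pm

Given shift: 4.7904 pm
Expected shift: 4.7904 pm
Difference: 0.0000 pm

The values match. This is consistent with Compton scattering at the stated angle.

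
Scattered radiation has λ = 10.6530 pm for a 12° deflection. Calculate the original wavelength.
10.6000 pm

From λ' = λ + Δλ, we have λ = λ' - Δλ

First calculate the Compton shift:
Δλ = λ_C(1 - cos θ)
Δλ = 2.4263 × (1 - cos(12°))
Δλ = 2.4263 × 0.0219
Δλ = 0.0530 pm

Initial wavelength:
λ = λ' - Δλ
λ = 10.6530 - 0.0530
λ = 10.6000 pm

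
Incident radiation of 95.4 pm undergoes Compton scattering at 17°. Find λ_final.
95.5060 pm

Using the Compton scattering formula:
λ' = λ + Δλ = λ + λ_C(1 - cos θ)

Given:
- Initial wavelength λ = 95.4 pm
- Scattering angle θ = 17°
- Compton wavelength λ_C ≈ 2.4263 pm

Calculate the shift:
Δλ = 2.4263 × (1 - cos(17°))
Δλ = 2.4263 × 0.0437
Δλ = 0.1060 pm

Final wavelength:
λ' = 95.4 + 0.1060 = 95.5060 pm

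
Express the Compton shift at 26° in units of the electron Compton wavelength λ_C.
0.1012 λ_C

The Compton shift formula is:
Δλ = λ_C(1 - cos θ)

Dividing both sides by λ_C:
Δλ/λ_C = 1 - cos θ

For θ = 26°:
Δλ/λ_C = 1 - cos(26°)
Δλ/λ_C = 1 - 0.8988
Δλ/λ_C = 0.1012

This means the shift is 0.1012 × λ_C = 0.2456 pm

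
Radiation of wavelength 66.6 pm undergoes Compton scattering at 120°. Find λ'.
70.2395 pm

Using the Compton formula: λ' = λ + λ_C(1 − cos θ)

For θ = 120°, cos θ = -1/2 (exact) = -0.5000, so:
1 − cos 120° = 1 − (-1/2) = 1.5000

Δλ = λ_C × 1.5000 = 2.4263 × 1.5000 = 3.6395 pm

λ' = 66.6 + 3.6395 = 70.2395 pm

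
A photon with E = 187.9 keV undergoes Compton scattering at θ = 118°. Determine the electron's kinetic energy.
65.9140 keV

By energy conservation: K_e = E_initial - E_final

First find the scattered photon energy:
Initial wavelength: λ = hc/E = 6.5984 pm
Compton shift: Δλ = λ_C(1 - cos(118°)) = 3.5654 pm
Final wavelength: λ' = 6.5984 + 3.5654 = 10.1638 pm
Final photon energy: E' = hc/λ' = 121.9860 keV

Electron kinetic energy:
K_e = E - E' = 187.9000 - 121.9860 = 65.9140 keV

(Intermediate values are shown rounded; full precision is carried through to the final answer.)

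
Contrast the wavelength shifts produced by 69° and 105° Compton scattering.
105° produces the larger shift by a factor of 1.962

Calculate both shifts using Δλ = λ_C(1 - cos θ):

For θ₁ = 69°:
Δλ₁ = 2.4263 × (1 - cos(69°))
Δλ₁ = 2.4263 × 0.6416
Δλ₁ = 1.5568 pm

For θ₂ = 105°:
Δλ₂ = 2.4263 × (1 - cos(105°))
Δλ₂ = 2.4263 × 1.2588
Δλ₂ = 3.0543 pm

The 105° angle produces the larger shift.
Ratio: 3.0543/1.5568 = 1.962

(Intermediate values are shown rounded; full precision is carried through to the final answer.)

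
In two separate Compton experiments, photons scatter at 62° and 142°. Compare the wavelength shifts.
142° produces the larger shift by a factor of 3.370

Calculate both shifts using Δλ = λ_C(1 - cos θ):

For θ₁ = 62°:
Δλ₁ = 2.4263 × (1 - cos(62°))
Δλ₁ = 2.4263 × 0.5305
Δλ₁ = 1.2872 pm

For θ₂ = 142°:
Δλ₂ = 2.4263 × (1 - cos(142°))
Δλ₂ = 2.4263 × 1.7880
Δλ₂ = 4.3383 pm

The 142° angle produces the larger shift.
Ratio: 4.3383/1.2872 = 3.370

(Intermediate values are shown rounded; full precision is carried through to the final answer.)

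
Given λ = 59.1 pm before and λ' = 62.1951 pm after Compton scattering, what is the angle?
106.00°

First find the wavelength shift:
Δλ = λ' - λ = 62.1951 - 59.1 = 3.0951 pm

Using Δλ = λ_C(1 - cos θ), with λ_C = h/(m_e·c) ≈ 2.42631024 pm:
cos θ = 1 - Δλ/λ_C
cos θ = 1 - 3.0951/2.42631024
cos θ = -0.275641

θ = arccos(-0.275641)
θ = 106.00°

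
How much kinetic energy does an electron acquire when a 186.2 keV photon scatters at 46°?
18.6427 keV

By energy conservation: K_e = E_initial - E_final

First find the scattered photon energy:
Initial wavelength: λ = hc/E = 6.6587 pm
Compton shift: Δλ = λ_C(1 - cos(46°)) = 0.7409 pm
Final wavelength: λ' = 6.6587 + 0.7409 = 7.3995 pm
Final photon energy: E' = hc/λ' = 167.5573 keV

Electron kinetic energy:
K_e = E - E' = 186.2000 - 167.5573 = 18.6427 keV

(Intermediate values are shown rounded; full precision is carried through to the final answer.)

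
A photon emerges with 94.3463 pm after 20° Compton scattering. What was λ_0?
94.2000 pm

From λ' = λ + Δλ, we have λ = λ' - Δλ

First calculate the Compton shift:
Δλ = λ_C(1 - cos θ)
Δλ = 2.4263 × (1 - cos(20°))
Δλ = 2.4263 × 0.0603
Δλ = 0.1463 pm

Initial wavelength:
λ = λ' - Δλ
λ = 94.3463 - 0.1463
λ = 94.2000 pm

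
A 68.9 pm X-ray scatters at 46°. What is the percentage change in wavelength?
1.0753%

Calculate the Compton shift:
Δλ = λ_C(1 - cos(46°))
Δλ = 2.4263 × (1 - cos(46°))
Δλ = 2.4263 × 0.3053
Δλ = 0.7409 pm

Percentage change:
(Δλ/λ₀) × 100 = (0.7409/68.9) × 100
= 1.0753%

(Intermediate values are shown rounded; full precision is carried through to the final answer.)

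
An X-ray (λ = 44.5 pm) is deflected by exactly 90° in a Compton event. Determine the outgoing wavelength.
46.9263 pm

Using the Compton formula: λ' = λ + λ_C(1 − cos θ)

For θ = 90°, cos θ = 0 (exact) = 0.0000, so:
1 − cos 90° = 1 − (0) = 1.0000

Δλ = λ_C × 1.0000 = 2.4263 × 1.0000 = 2.4263 pm

λ' = 44.5 + 2.4263 = 46.9263 pm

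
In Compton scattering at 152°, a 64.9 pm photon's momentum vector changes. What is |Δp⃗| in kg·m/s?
1.9162e-23 kg·m/s

Photon momentum magnitude is p = h/λ.

Initial momentum:
p₀ = h/λ = 6.6261e-34/6.4900e-11 = 1.0210e-23 kg·m/s

After scattering:
λ' = λ + Δλ = 64.9 + 4.5686 = 69.4686 pm
p' = h/λ' = 6.6261e-34/6.9469e-11 = 9.5382e-24 kg·m/s

Momentum is a vector; the scattered photon's direction makes angle θ = 152° with the incident direction. The magnitude of the vector change Δp⃗ = p⃗₀ − p⃗' is found from the law of cosines:
|Δp⃗|² = p₀² + p'² − 2p₀p'cos θ
|Δp⃗|² = (1.0210e-23)² + (9.5382e-24)² − 2·1.0210e-23·9.5382e-24·cos(152°)
|Δp⃗| = 1.9162e-23 kg·m/s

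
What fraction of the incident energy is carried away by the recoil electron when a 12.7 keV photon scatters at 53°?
0.0098 (or 0.98%)

Calculate initial and final photon energies:

Initial: E₀ = 12.7 keV → λ₀ = 97.6254 pm
Compton shift: Δλ = 0.9661 pm
Final wavelength: λ' = 98.5915 pm
Final energy: E' = 12.5755 keV

Fractional energy loss:
(E₀ - E')/E₀ = (12.7000 - 12.5755)/12.7000
= 0.1245/12.7000
= 0.0098
= 0.98%

(Intermediate values are shown rounded; full precision is carried through to the final answer.)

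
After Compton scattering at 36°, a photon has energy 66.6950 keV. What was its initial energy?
68.4000 keV

Convert final energy to wavelength (hc ≈ 1239.842 keV·pm):
λ' = hc/E' = 1239.842 / 66.6950 = 18.5897 pm

Calculate the Compton shift:
Δλ = λ_C(1 - cos(36°))
Δλ = 2.4263 × (1 - cos(36°))
Δλ = 0.4634 pm

Initial wavelength:
λ = λ' - Δλ = 18.5897 - 0.4634 = 18.1263 pm

Initial energy:
E = hc/λ = 1239.842 / 18.1263 = 68.4000 keV

(Intermediate values are shown rounded; full precision is carried through to the final answer.)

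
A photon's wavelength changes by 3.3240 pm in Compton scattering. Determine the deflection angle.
111.71°

From the Compton formula Δλ = λ_C(1 - cos θ), we can solve for θ:

cos θ = 1 - Δλ/λ_C

Given:
- Δλ = 3.3240 pm
- λ_C = h/(m_e·c) ≈ 2.42631024 pm

cos θ = 1 - 3.3240/2.42631024
cos θ = 1 - 1.369981
cos θ = -0.369981

θ = arccos(-0.369981)
θ = 111.71°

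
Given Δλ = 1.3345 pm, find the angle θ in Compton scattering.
63.26°

From the Compton formula Δλ = λ_C(1 - cos θ), we can solve for θ:

cos θ = 1 - Δλ/λ_C

Given:
- Δλ = 1.3345 pm
- λ_C = h/(m_e·c) ≈ 2.42631024 pm

cos θ = 1 - 1.3345/2.42631024
cos θ = 1 - 0.550012
cos θ = 0.449988

θ = arccos(0.449988)
θ = 63.26°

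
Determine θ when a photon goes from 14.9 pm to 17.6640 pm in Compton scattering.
98.00°

First find the wavelength shift:
Δλ = λ' - λ = 17.6640 - 14.9 = 2.7640 pm

Using Δλ = λ_C(1 - cos θ), with λ_C = h/(m_e·c) ≈ 2.42631024 pm:
cos θ = 1 - Δλ/λ_C
cos θ = 1 - 2.7640/2.42631024
cos θ = -0.139178

θ = arccos(-0.139178)
θ = 98.00°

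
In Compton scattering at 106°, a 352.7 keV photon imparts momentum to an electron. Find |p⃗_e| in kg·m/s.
2.3663e-22 kg·m/s

The electron is initially at rest, so by conservation of momentum:
p⃗_e = p⃗₀ − p⃗'  (incident photon momentum minus scattered photon momentum)

Photon momentum magnitudes (p = h/λ = E/c):
λ₀ = hc/E₀ = 3.5153 pm → p₀ = h/λ₀ = 1.8849e-22 kg·m/s
Δλ = λ_C(1 − cos 106°) = 3.0951 pm
λ' = 6.6104 pm → p' = h/λ' = 1.0024e-22 kg·m/s

The scattered photon makes angle θ = 106° with the incident direction, so by the law of cosines:
|p⃗_e|² = p₀² + p'² − 2p₀p'cos θ
|p⃗_e|² = (1.8849e-22)² + (1.0024e-22)² − 2·1.8849e-22·1.0024e-22·cos(106°)
|p⃗_e| = 2.3663e-22 kg·m/s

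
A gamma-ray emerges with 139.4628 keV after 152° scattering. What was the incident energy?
286.9001 keV

Convert final energy to wavelength (hc ≈ 1239.842 keV·pm):
λ' = hc/E' = 1239.842 / 139.4628 = 8.8901 pm

Calculate the Compton shift:
Δλ = λ_C(1 - cos(152°))
Δλ = 2.4263 × (1 - cos(152°))
Δλ = 4.5686 pm

Initial wavelength:
λ = λ' - Δλ = 8.8901 - 4.5686 = 4.3215 pm

Initial energy:
E = hc/λ = 1239.842 / 4.3215 = 286.9001 keV

(Intermediate values are shown rounded; full precision is carried through to the final answer.)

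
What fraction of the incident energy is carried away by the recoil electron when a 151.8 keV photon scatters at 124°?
0.3166 (or 31.66%)

Calculate initial and final photon energies:

Initial: E₀ = 151.8 keV → λ₀ = 8.1676 pm
Compton shift: Δλ = 3.7831 pm
Final wavelength: λ' = 11.9507 pm
Final energy: E' = 103.7465 keV

Fractional energy loss:
(E₀ - E')/E₀ = (151.8000 - 103.7465)/151.8000
= 48.0535/151.8000
= 0.3166
= 31.66%

(Intermediate values are shown rounded; full precision is carried through to the final answer.)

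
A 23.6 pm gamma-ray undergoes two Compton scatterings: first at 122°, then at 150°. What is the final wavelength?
31.8396 pm

Apply Compton shift twice:

First scattering at θ₁ = 122°:
Δλ₁ = λ_C(1 - cos(122°))
Δλ₁ = 2.4263 × 1.5299
Δλ₁ = 3.7121 pm

After first scattering:
λ₁ = 23.6 + 3.7121 = 27.3121 pm

Second scattering at θ₂ = 150°:
Δλ₂ = λ_C(1 - cos(150°))
Δλ₂ = 2.4263 × 1.8660
Δλ₂ = 4.5276 pm

Final wavelength:
λ₂ = 27.3121 + 4.5276 = 31.8396 pm

Total shift: Δλ_total = 3.7121 + 4.5276 = 8.2396 pm

(Intermediate values are shown rounded; full precision is carried through to the final answer.)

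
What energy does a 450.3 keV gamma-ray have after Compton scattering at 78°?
265.1943 keV

First convert energy to wavelength:
λ = hc/E, with hc ≈ 1239.842 keV·pm (i.e. 1239.842 eV·nm)

For E = 450.3 keV = 450300 eV:
λ = 1239.842 keV·pm / 450.3 keV
λ = 2.7534 pm

Calculate the Compton shift:
Δλ = λ_C(1 - cos(78°)) = 2.4263 × 0.7921
Δλ = 1.9219 pm

Final wavelength:
λ' = 2.7534 + 1.9219 = 4.6752 pm

Final energy:
E' = hc/λ' = 1239.842 / 4.6752 = 265.1943 keV

(Intermediate values are shown rounded; full precision is carried through to the final answer.)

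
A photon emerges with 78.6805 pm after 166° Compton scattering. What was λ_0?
73.9000 pm

From λ' = λ + Δλ, we have λ = λ' - Δλ

First calculate the Compton shift:
Δλ = λ_C(1 - cos θ)
Δλ = 2.4263 × (1 - cos(166°))
Δλ = 2.4263 × 1.9703
Δλ = 4.7805 pm

Initial wavelength:
λ = λ' - Δλ
λ = 78.6805 - 4.7805
λ = 73.9000 pm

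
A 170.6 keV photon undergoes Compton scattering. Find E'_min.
102.2959 keV (at θ = 180°)

The scattered photon has minimum energy when its wavelength is maximum, i.e., when the Compton shift Δλ = λ_C(1 − cos θ) is maximum. This occurs at θ = 180° (backscattering), giving Δλ_max = 2λ_C = 4.8526 pm.

Initial wavelength: λ₀ = hc/E₀ = 7.2675 pm
Maximum final wavelength: λ'_max = λ₀ + 2λ_C = 7.2675 + 4.8526 = 12.1202 pm
Minimum final energy: E'_min = hc/λ'_max = 102.2959 keV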